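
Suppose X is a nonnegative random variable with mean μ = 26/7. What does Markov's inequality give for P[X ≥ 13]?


μ = E[X] = 26/7, a = 13.
Markov: P[X ≥ 13] ≤ μ/a = (26/7)/13 = 2/7.
Numerically: ≈ 0.28571.
(Since a = 13 > μ = 3.71429, the bound 2/7 is < 1 and informative.)

P[X ≥ 13] ≤ 2/7 ≈ 0.28571.


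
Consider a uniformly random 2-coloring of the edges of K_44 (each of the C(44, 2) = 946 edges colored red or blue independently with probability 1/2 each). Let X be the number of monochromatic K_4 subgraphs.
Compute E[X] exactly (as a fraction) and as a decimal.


Let X = Σ_S X_S over the C(44, 4) = 135751 subsets S of size 4, where X_S = 1 if the K_4 on S is monochromatic.
For a fixed S, the K_4 on S has C(4, 2) = 6 edges. P[all 6 edges red] = (1/2)^6, and likewise for blue, so P[monochromatic] = 2·(1/2)^6 = 2^{1 − 6} = 1/32.
By linearity: E[X] = C(44, 4) · 2^{1 − 6} = 135751 · 1/32 = 135751/32.
Numerically: E[X] ≈ 4242.21875.

E[X] = C(44,4)·2^(1−C(4,2)) = 135751/32 ≈ 4242.21875.


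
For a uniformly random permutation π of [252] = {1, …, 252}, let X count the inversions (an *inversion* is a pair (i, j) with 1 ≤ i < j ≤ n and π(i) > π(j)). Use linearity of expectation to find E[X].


Write X = Σ X_I over the C(252, 2) = 31626 pairs i < j, with X_I the indicator of one inversion.
There are 31626 indicators.
For each fixed pair i < j, the values π(i) and π(j) are two distinct elements of {1, …, 252} in uniformly random order; by symmetry P[π(i) > π(j)] = 1/2.
By linearity: E[X] = 31626 · (1/2) = C(252, 2) · (1/2) = 31626/2 = 15813 ≈ 15813.0000.

E[X] = 15813 = 15813.0000.


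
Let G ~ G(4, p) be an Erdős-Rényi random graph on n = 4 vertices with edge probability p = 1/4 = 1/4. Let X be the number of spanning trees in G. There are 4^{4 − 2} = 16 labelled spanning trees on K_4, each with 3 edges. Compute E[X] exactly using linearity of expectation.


K_4 has 4^{4 − 2} = 16 labelled spanning trees.
For each such spanning tree H, let X_H = 1 if all 3 edges of H are present in G. Then P[X_H = 1] = p^{3} = (1/4)^{3} = 1/64.
By linearity of expectation: E[X] = Σ_H E[X_H] = 16 · p^{3} = 16 · 1/64 = 1/4.
Numerically: E[X] ≈ 0.25.

E[X] = 16 · (1/4)^{3} = 1/4 ≈ 0.25.


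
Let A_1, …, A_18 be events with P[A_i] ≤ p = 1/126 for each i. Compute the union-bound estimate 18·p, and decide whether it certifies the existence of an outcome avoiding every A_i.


Union bound: P[∪_{i=1}^{18} A_i] ≤ Σ_i P[A_i] ≤ 18·p = 18·(1/126) = 1/7.
Numerically: 1/7 ≈ 0.143.
Is 1/7 < 1? YES.
Since P[∪ A_i] ≤ 1/7 < 1, the complement has P[∩ A_i^c] ≥ 1 − 1/7 = 6/7 > 0, so some outcome avoids every A_i.

18·p = 1/7 ≈ 0.143; existence CERTIFIED by the union bound.


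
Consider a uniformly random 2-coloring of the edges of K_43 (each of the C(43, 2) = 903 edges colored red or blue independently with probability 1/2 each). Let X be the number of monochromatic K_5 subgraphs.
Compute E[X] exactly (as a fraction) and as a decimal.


Let X = Σ_S X_S over the C(43, 5) = 962598 subsets S of size 5, where X_S = 1 if the K_5 on S is monochromatic.
For a fixed S, the K_5 on S has C(5, 2) = 10 edges. P[all 10 edges red] = (1/2)^10, and likewise for blue, so P[monochromatic] = 2·(1/2)^10 = 2^{1 − 10} = 1/512.
By linearity: E[X] = C(43, 5) · 2^{1 − 10} = 962598 · 1/512 = 481299/256.
Numerically: E[X] ≈ 1880.0742.

E[X] = C(43,5)·2^(1−C(5,2)) = 481299/256 ≈ 1880.0742.


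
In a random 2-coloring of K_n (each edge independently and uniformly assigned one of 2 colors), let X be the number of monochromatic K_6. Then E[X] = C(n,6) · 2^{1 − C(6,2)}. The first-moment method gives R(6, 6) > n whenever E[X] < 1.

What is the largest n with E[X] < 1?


We need C(n, 6) · 2^{1 − 15} < 1, i.e. C(n, 6) < 2^{15 − 1} = 16384.
Check values of n near the boundary:
  n = 15: C(15, 6) = 5005; 5005 < 16384? YES
  n = 16: C(16, 6) = 8008; 8008 < 16384? YES
  n = 17: C(17, 6) = 12376; 12376 < 16384? YES
  n = 18: C(18, 6) = 18564; 18564 < 16384? NO
  n = 19: C(19, 6) = 27132; 27132 < 16384? NO
The largest n with C(n, 6) < 16384 is n = 17 (where E[X] = 1547/2048 ≈ 0.755). Hence R(6, 6) > 17, i.e. R(6, 6) ≥ 18.

Largest n = 17; hence R(6, 6) > 17.


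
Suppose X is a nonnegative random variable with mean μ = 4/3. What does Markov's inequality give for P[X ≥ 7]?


μ = E[X] = 4/3, a = 7.
Markov: P[X ≥ 7] ≤ μ/a = (4/3)/7 = 4/21.
Numerically: ≈ 0.190476.
(Since a = 7 > μ = 1.333333, the bound 4/21 is < 1 and informative.)

P[X ≥ 7] ≤ 4/21 ≈ 0.190476.


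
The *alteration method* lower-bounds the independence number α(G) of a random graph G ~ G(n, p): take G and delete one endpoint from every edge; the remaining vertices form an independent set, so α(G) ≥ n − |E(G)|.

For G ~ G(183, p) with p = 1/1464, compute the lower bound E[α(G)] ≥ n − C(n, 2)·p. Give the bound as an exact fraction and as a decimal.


E[|E(G)|] = C(183, 2)·p = 16653 · (1/1464) = 91/8.
E[α(G)] ≥ n − E[|E(G)|] = 183 − 91/8 = 1373/8.
Numerically: ≈ 171.625.
(This is only a lower bound; the true E[α(G)] may be larger.)

E[α(G)] ≥ 1373/8 ≈ 171.625.


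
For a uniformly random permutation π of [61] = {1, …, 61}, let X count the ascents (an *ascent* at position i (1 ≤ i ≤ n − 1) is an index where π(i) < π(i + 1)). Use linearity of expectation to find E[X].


Write X = Σ X_I over i = 1, …, 60, with X_I the indicator of one ascent.
There are 60 indicators.
For each fixed i, the pair (π(i), π(i+1)) is a uniformly random ordered pair of distinct values from {1, …, 61}; by symmetry P[π(i) < π(i+1)] = 1/2.
By linearity: E[X] = 60 · (1/2) = (61 − 1) · (1/2) = 30 ≈ 30.0000.

E[X] = 30 = 30.0000.


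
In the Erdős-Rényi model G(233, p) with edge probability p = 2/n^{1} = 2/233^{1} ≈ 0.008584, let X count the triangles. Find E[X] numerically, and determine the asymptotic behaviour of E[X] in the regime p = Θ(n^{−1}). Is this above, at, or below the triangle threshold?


Number of potential triangles: C(233, 3) = 2081156.
Each occurs with probability p³ ≈ (0.008584)³ ≈ 6.324442e-07.
By linearity: E[X] = C(233, 3)·p³ ≈ 2081156 · 6.324442e-07 ≈ 1.3162.
Here α = 1, so p = 2/n is exactly at the triangle threshold p ~ 1/n. Asymptotically E[X] → c³/6 = 2³/6 = 4/3 ≈ 1.3333, a bounded constant. In this regime the triangle count is asymptotically Poisson(c³/6).

E[X] ≈ 1.3162; in regime p = Θ(1/n^{1}) E[X] stays bounded (at the triangle threshold p ~ 1/n).


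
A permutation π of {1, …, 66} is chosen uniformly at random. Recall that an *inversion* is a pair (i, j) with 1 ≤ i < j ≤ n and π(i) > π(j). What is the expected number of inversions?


Write X = Σ X_I over the C(66, 2) = 2145 pairs i < j, with X_I the indicator of one inversion.
There are 2145 indicators.
For each fixed pair i < j, the values π(i) and π(j) are two distinct elements of {1, …, 66} in uniformly random order; by symmetry P[π(i) > π(j)] = 1/2.
By linearity: E[X] = 2145 · (1/2) = C(66, 2) · (1/2) = 2145/2 = 2145/2 ≈ 1072.5000.

E[X] = 2145/2 = 1072.5000.


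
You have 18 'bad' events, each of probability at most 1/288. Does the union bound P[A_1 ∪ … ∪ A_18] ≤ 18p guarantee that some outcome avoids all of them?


Union bound: P[∪_{i=1}^{18} A_i] ≤ Σ_i P[A_i] ≤ 18·p = 18·(1/288) = 1/16.
Numerically: 1/16 ≈ 0.062500.
Is 1/16 < 1? YES.
Since P[∪ A_i] ≤ 1/16 < 1, the complement has P[∩ A_i^c] ≥ 1 − 1/16 = 15/16 > 0, so some outcome avoids every A_i.

18·p = 1/16 ≈ 0.062500; existence CERTIFIED by the union bound.


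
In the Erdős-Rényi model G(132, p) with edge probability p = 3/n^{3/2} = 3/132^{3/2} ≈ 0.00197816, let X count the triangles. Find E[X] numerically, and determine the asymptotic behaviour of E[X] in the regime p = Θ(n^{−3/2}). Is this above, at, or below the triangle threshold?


Number of potential triangles: C(132, 3) = 374660.
Each occurs with probability p³ ≈ (0.00197816)³ ≈ 7.74071493e-09.
By linearity: E[X] = C(132, 3)·p³ ≈ 374660 · 7.74071493e-09 ≈ 0.002900.
Since α = 3/2 > 1, p = c/n^{3/2} = o(1/n) is below the triangle threshold p ~ 1/n. Asymptotically E[X] ~ (c³/6)·n^{3(1−α)} = (3³/6)·n^{-1.5} → 0, so by Markov's inequality G has no triangles w.h.p.

E[X] ≈ 0.002900; in regime p = Θ(1/n^{3/2}) E[X] tends to 0 (below the triangle threshold p ~ 1/n).


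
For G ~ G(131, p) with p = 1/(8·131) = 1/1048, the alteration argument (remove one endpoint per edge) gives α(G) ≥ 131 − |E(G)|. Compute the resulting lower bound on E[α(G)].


E[|E(G)|] = C(131, 2)·p = 8515 · (1/1048) = 65/8.
E[α(G)] ≥ n − E[|E(G)|] = 131 − 65/8 = 983/8.
Numerically: ≈ 122.875.
(This is only a lower bound; the true E[α(G)] may be larger.)

E[α(G)] ≥ 983/8 ≈ 122.875.


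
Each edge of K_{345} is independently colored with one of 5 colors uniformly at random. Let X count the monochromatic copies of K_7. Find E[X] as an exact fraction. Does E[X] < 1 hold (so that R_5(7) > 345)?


E[X] = C(345, 7) · 5^{1 − 21} = 108567596033820 · 5^{−20} = 108567596033820/95367431640625.
As a reduced fraction: E[X] = 21713519206764/19073486328125 ≈ 1.13841.
Is E[X] < 1? NO.
Since E[X] ≥ 1, the first-moment bound is inconclusive at n = 345; it does NOT by itself certify R_5(7) > 345.

E[X] = 21713519206764/19073486328125 ≈ 1.13841; E[X] ≥ 1; first-moment method inconclusive here.


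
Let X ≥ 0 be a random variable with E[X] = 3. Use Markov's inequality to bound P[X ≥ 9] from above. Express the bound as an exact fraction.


μ = E[X] = 3, a = 9.
Markov: P[X ≥ 9] ≤ μ/a = (3)/9 = 1/3.
Numerically: ≈ 0.333.
(Since a = 9 > μ = 3.000, the bound 1/3 is < 1 and informative.)

P[X ≥ 9] ≤ 1/3 ≈ 0.333.


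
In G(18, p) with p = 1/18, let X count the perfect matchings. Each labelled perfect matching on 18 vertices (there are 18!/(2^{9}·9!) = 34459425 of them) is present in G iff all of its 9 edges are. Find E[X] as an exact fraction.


K_18 has 18!/(2^{9}·9!) = 34459425 labelled perfect matchings.
For each such perfect matching H, let X_H = 1 if all 9 edges of H are present in G. Then P[X_H = 1] = p^{9} = (1/18)^{9} = 1/198359290368.
Summing the indicators: E[X] = Σ_H E[X_H] = 34459425 · p^{9} = 34459425 · 1/198359290368 = 425425/2448880128.
Numerically: E[X] ≈ 0.000174.

E[X] = 34459425 · (1/18)^{9} = 425425/2448880128 ≈ 0.000174.


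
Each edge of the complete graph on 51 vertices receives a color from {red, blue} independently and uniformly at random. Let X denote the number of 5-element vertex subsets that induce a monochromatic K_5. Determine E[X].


Let X = Σ_S X_S over the C(51, 5) = 2349060 subsets S of size 5, where X_S = 1 if the K_5 on S is monochromatic.
For a fixed S, the K_5 on S has C(5, 2) = 10 edges. P[all 10 edges red] = (1/2)^10, and likewise for blue, so P[monochromatic] = 2·(1/2)^10 = 2^{1 − 10} = 1/512.
By linearity of expectation: E[X] = C(51, 5) · 2^{1 − 10} = 2349060 · 1/512 = 587265/128.
Numerically: E[X] ≈ 4588.0078.

E[X] = C(51,5)·2^(1−C(5,2)) = 587265/128 ≈ 4588.0078.


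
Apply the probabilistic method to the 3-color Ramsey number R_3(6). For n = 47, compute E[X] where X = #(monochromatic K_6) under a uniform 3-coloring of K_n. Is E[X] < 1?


E[X] = C(47, 6) · 3^{1 − 15} = 10737573 · 3^{−14} = 10737573/4782969.
As a reduced fraction: E[X] = 3579191/1594323 ≈ 2.244960.
Is E[X] < 1? NO.
Since E[X] ≥ 1, the first-moment bound is inconclusive at n = 47; it does NOT by itself certify R_3(6) > 47.

E[X] = 3579191/1594323 ≈ 2.244960; E[X] ≥ 1; first-moment method inconclusive here.


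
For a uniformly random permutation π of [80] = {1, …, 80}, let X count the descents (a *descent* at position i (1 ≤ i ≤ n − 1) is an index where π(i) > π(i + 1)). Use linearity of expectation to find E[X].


Write X = Σ X_I over i = 1, …, 79, with X_I the indicator of one descent.
There are 79 indicators.
For each fixed i, the pair (π(i), π(i+1)) is a uniformly random ordered pair of distinct values from {1, …, 80}; by symmetry P[π(i) > π(i+1)] = 1/2.
By linearity: E[X] = 79 · (1/2) = (80 − 1) · (1/2) = 79/2 ≈ 39.500000.

E[X] = 79/2 = 39.500000.


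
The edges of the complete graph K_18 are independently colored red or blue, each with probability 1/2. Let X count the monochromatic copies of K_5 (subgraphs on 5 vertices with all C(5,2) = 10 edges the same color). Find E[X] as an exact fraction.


Let X = Σ_S X_S over the C(18, 5) = 8568 subsets S of size 5, where X_S = 1 if the K_5 on S is monochromatic.
For a fixed S, the K_5 on S has C(5, 2) = 10 edges. P[all 10 edges red] = (1/2)^10, and likewise for blue, so P[monochromatic] = 2·(1/2)^10 = 2^{1 − 10} = 1/512.
By linearity of expectation: E[X] = C(18, 5) · 2^{1 − 10} = 8568 · 1/512 = 1071/64.
Numerically: E[X] ≈ 16.73438.

E[X] = C(18,5)·2^(1−C(5,2)) = 1071/64 ≈ 16.73438.


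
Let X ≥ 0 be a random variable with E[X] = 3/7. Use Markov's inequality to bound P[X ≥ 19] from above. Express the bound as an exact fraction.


μ = E[X] = 3/7, a = 19.
Markov: P[X ≥ 19] ≤ μ/a = (3/7)/19 = 3/133.
Numerically: ≈ 0.022556.
(Since a = 19 > μ = 0.428571, the bound 3/133 is < 1 and informative.)

P[X ≥ 19] ≤ 3/133 ≈ 0.022556.


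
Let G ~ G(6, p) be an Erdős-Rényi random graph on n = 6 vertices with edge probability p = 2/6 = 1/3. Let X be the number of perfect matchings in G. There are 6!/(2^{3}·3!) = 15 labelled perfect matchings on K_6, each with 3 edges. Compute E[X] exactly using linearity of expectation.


K_6 has 6!/(2^{3}·3!) = 15 labelled perfect matchings.
For each such perfect matching H, let X_H = 1 if all 3 edges of H are present in G. Then P[X_H = 1] = p^{3} = (1/3)^{3} = 1/27.
By linearity of expectation: E[X] = Σ_H E[X_H] = 15 · p^{3} = 15 · 1/27 = 5/9.
Numerically: E[X] ≈ 0.556.

E[X] = 15 · (1/3)^{3} = 5/9 ≈ 0.556.


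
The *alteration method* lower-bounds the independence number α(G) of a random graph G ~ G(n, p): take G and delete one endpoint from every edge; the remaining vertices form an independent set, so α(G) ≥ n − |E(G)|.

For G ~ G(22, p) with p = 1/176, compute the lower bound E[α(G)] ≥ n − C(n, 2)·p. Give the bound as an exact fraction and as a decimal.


E[|E(G)|] = C(22, 2)·p = 231 · (1/176) = 21/16.
E[α(G)] ≥ n − E[|E(G)|] = 22 − 21/16 = 331/16.
Numerically: ≈ 20.6875.
(This is only a lower bound; the true E[α(G)] may be larger.)

E[α(G)] ≥ 331/16 ≈ 20.6875.


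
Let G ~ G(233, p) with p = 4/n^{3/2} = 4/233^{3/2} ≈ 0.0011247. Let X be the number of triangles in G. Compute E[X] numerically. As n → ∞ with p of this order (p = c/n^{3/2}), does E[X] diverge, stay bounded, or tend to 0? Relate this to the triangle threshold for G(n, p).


Number of potential triangles: C(233, 3) = 2081156.
Each occurs with probability p³ ≈ (0.0011247)³ ≈ 1.4225853e-09.
By linearity: E[X] = C(233, 3)·p³ ≈ 2081156 · 1.4225853e-09 ≈ 0.00296.
Since α = 3/2 > 1, p = c/n^{3/2} = o(1/n) is below the triangle threshold p ~ 1/n. Asymptotically E[X] ~ (c³/6)·n^{3(1−α)} = (4³/6)·n^{-1.5} → 0, so by Markov's inequality G has no triangles w.h.p.

E[X] ≈ 0.00296; in regime p = Θ(1/n^{3/2}) E[X] tends to 0 (below the triangle threshold p ~ 1/n).


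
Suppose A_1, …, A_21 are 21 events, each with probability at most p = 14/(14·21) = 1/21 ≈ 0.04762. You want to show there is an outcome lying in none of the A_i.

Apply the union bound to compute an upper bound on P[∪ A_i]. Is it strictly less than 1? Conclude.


Union bound: P[∪_{i=1}^{21} A_i] ≤ Σ_i P[A_i] ≤ 21·p = 21·(1/21) = 1.
Numerically: 1 ≈ 1.00000.
Is 1 < 1? NO.
Since the bound 1 is ≥ 1, the union bound is uninformative here; it does NOT by itself certify existence.

21·p = 1 ≈ 1.00000; existence NOT certified by the union bound.


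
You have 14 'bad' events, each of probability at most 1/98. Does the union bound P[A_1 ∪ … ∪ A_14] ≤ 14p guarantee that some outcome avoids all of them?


Union bound: P[∪_{i=1}^{14} A_i] ≤ Σ_i P[A_i] ≤ 14·p = 14·(1/98) = 1/7.
Numerically: 1/7 ≈ 0.1428571.
Is 1/7 < 1? YES.
Since P[∪ A_i] ≤ 1/7 < 1, the complement has P[∩ A_i^c] ≥ 1 − 1/7 = 6/7 > 0, so some outcome avoids every A_i.

14·p = 1/7 ≈ 0.1428571; existence CERTIFIED by the union bound.


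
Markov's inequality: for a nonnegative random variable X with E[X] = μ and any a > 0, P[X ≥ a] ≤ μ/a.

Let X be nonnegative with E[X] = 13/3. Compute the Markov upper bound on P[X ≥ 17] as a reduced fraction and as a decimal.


μ = E[X] = 13/3, a = 17.
Markov: P[X ≥ 17] ≤ μ/a = (13/3)/17 = 13/51.
Numerically: ≈ 0.254902.
(Since a = 17 > μ = 4.333333, the bound 13/51 is < 1 and informative.)

P[X ≥ 17] ≤ 13/51 ≈ 0.254902.


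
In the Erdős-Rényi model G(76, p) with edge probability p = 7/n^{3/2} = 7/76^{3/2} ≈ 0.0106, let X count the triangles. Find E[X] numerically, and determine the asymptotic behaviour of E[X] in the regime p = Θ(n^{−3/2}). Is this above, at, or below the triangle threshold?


Number of potential triangles: C(76, 3) = 70300.
Each occurs with probability p³ ≈ (0.0106)³ ≈ 1.17932e-06.
By linearity: E[X] = C(76, 3)·p³ ≈ 70300 · 1.17932e-06 ≈ 0.083.
Since α = 3/2 > 1, p = c/n^{3/2} = o(1/n) is below the triangle threshold p ~ 1/n. Asymptotically E[X] ~ (c³/6)·n^{3(1−α)} = (7³/6)·n^{-1.5} → 0, so by Markov's inequality G has no triangles w.h.p.

E[X] ≈ 0.083; in regime p = Θ(1/n^{3/2}) E[X] tends to 0 (below the triangle threshold p ~ 1/n).


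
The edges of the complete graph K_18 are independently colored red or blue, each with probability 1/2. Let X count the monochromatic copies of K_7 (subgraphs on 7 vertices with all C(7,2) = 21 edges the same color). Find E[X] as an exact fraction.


Let X = Σ_S X_S over the C(18, 7) = 31824 subsets S of size 7, where X_S = 1 if the K_7 on S is monochromatic.
For a fixed S, the K_7 on S has C(7, 2) = 21 edges. P[all 21 edges red] = (1/2)^21, and likewise for blue, so P[monochromatic] = 2·(1/2)^21 = 2^{1 − 21} = 1/1048576.
By linearity of expectation: E[X] = C(18, 7) · 2^{1 − 21} = 31824 · 1/1048576 = 1989/65536.
Numerically: E[X] ≈ 0.030350.

E[X] = C(18,7)·2^(1−C(7,2)) = 1989/65536 ≈ 0.030350.


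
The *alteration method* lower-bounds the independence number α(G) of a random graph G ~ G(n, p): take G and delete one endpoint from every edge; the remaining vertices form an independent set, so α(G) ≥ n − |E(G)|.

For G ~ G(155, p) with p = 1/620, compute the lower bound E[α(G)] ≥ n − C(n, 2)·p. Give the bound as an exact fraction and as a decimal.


E[|E(G)|] = C(155, 2)·p = 11935 · (1/620) = 77/4.
E[α(G)] ≥ n − E[|E(G)|] = 155 − 77/4 = 543/4.
Numerically: ≈ 135.750000.
(This is only a lower bound; the true E[α(G)] may be larger.)

E[α(G)] ≥ 543/4 ≈ 135.750000.


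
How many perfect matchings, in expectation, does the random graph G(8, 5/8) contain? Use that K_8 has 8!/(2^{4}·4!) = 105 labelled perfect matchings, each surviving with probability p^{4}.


K_8 has 8!/(2^{4}·4!) = 105 labelled perfect matchings.
For each such perfect matching H, let X_H = 1 if all 4 edges of H are present in G. Then P[X_H = 1] = p^{4} = (5/8)^{4} = 625/4096.
By linearity: E[X] = Σ_H E[X_H] = 105 · p^{4} = 105 · 625/4096 = 65625/4096.
Numerically: E[X] ≈ 16.022.

E[X] = 105 · (5/8)^{4} = 65625/4096 ≈ 16.022.


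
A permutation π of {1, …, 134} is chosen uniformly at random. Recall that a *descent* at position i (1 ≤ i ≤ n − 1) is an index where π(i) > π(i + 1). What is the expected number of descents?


Write X = Σ X_I over i = 1, …, 133, with X_I the indicator of one descent.
There are 133 indicators.
For each fixed i, the pair (π(i), π(i+1)) is a uniformly random ordered pair of distinct values from {1, …, 134}; by symmetry P[π(i) > π(i+1)] = 1/2.
By linearity: E[X] = 133 · (1/2) = (134 − 1) · (1/2) = 133/2 ≈ 66.500000.

E[X] = 133/2 = 66.500000.


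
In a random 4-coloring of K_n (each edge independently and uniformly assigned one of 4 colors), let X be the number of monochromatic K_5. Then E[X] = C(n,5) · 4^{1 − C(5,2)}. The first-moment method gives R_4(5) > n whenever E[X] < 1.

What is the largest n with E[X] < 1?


We need C(n, 5) · 4^{1 − 10} < 1, i.e. C(n, 5) < 4^{10 − 1} = 262144.
Check values of n near the boundary:
  n = 30: C(30, 5) = 142506; 142506 < 262144? YES
  n = 31: C(31, 5) = 169911; 169911 < 262144? YES
  n = 32: C(32, 5) = 201376; 201376 < 262144? YES
  n = 33: C(33, 5) = 237336; 237336 < 262144? YES
  n = 34: C(34, 5) = 278256; 278256 < 262144? NO
  n = 35: C(35, 5) = 324632; 324632 < 262144? NO
  n = 36: C(36, 5) = 376992; 376992 < 262144? NO
The largest n with C(n, 5) < 262144 is n = 33 (where E[X] = 29667/32768 ≈ 0.9054). Hence R_4(5) > 33, i.e. R_4(5) ≥ 34.

Largest n = 33; hence R_4(5) > 33.


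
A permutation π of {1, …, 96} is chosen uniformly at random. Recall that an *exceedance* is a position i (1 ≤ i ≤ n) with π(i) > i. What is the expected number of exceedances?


Write X = Σ_{i=1}^{96} X_i, where X_i = 1_{π(i) > i}.
For each fixed i, π(i) is uniform over {1, …, 96} (marginal of a uniform permutation), so P[π(i) > i] = (n − i)/n. Summing: Σ_{i=1}^{96} (n − i)/n = (0 + 1 + … + 95)/96 = 96(96 − 1)/(2·96) = (96 − 1)/2.
Hence E[X] = Σ_{i=1}^{96} (96 − i)/96 = 95/2 ≈ 47.500000.

E[X] = 95/2 = 47.500000.


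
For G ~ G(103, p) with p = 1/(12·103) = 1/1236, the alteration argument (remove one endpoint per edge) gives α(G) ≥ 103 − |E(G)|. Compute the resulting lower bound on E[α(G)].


E[|E(G)|] = C(103, 2)·p = 5253 · (1/1236) = 17/4.
E[α(G)] ≥ n − E[|E(G)|] = 103 − 17/4 = 395/4.
Numerically: ≈ 98.750.
(This is only a lower bound; the true E[α(G)] may be larger.)

E[α(G)] ≥ 395/4 ≈ 98.750.


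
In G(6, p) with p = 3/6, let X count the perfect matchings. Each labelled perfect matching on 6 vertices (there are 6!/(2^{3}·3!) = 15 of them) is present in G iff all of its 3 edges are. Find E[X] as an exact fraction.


K_6 has 6!/(2^{3}·3!) = 15 labelled perfect matchings.
For each such perfect matching H, let X_H = 1 if all 3 edges of H are present in G. Then P[X_H = 1] = p^{3} = (1/2)^{3} = 1/8.
Summing the indicators: E[X] = Σ_H E[X_H] = 15 · p^{3} = 15 · 1/8 = 15/8.
Numerically: E[X] ≈ 1.88.

E[X] = 15 · (1/2)^{3} = 15/8 ≈ 1.88.


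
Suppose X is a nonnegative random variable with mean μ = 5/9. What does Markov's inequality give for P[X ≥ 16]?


μ = E[X] = 5/9, a = 16.
Markov: P[X ≥ 16] ≤ μ/a = (5/9)/16 = 5/144.
Numerically: ≈ 0.034722.
(Since a = 16 > μ = 0.555556, the bound 5/144 is < 1 and informative.)

P[X ≥ 16] ≤ 5/144 ≈ 0.034722.


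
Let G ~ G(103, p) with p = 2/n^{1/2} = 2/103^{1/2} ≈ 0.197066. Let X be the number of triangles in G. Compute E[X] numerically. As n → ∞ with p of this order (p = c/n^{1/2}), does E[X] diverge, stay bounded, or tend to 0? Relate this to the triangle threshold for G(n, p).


Number of potential triangles: C(103, 3) = 176851.
Each occurs with probability p³ ≈ (0.197066)³ ≈ 7.65304294e-03.
By linearity: E[X] = C(103, 3)·p³ ≈ 176851 · 7.65304294e-03 ≈ 1353.448296.
Since α = 1/2 < 1, p = c/n^{1/2} ≫ 1/n is above the triangle threshold p ~ 1/n. Asymptotically E[X] ~ (c³/6)·n^{3(1−α)} = (2³/6)·n^{1.5} → ∞; triangles are abundant w.h.p.

E[X] ≈ 1353.448296; in regime p = Θ(1/n^{1/2}) E[X] diverges (above the triangle threshold p ~ 1/n).


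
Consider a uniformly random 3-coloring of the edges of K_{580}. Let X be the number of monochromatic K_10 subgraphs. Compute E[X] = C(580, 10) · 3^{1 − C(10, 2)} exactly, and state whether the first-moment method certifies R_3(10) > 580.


E[X] = C(580, 10) · 3^{1 − 45} = 1098085496704252547920 · 3^{−44} = 1098085496704252547920/984770902183611232881.
As a reduced fraction: E[X] = 1098085496704252547920/984770902183611232881 ≈ 1.115067.
Is E[X] < 1? NO.
Since E[X] ≥ 1, the first-moment bound is inconclusive at n = 580; it does NOT by itself certify R_3(10) > 580.

E[X] = 1098085496704252547920/984770902183611232881 ≈ 1.115067; E[X] ≥ 1; first-moment method inconclusive here.


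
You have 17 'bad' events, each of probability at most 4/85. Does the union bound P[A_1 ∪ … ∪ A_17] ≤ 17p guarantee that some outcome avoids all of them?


Union bound: P[∪_{i=1}^{17} A_i] ≤ Σ_i P[A_i] ≤ 17·p = 17·(4/85) = 4/5.
Numerically: 4/5 ≈ 0.800.
Is 4/5 < 1? YES.
Since P[∪ A_i] ≤ 4/5 < 1, the complement has P[∩ A_i^c] ≥ 1 − 4/5 = 1/5 > 0, so some outcome avoids every A_i.

17·p = 4/5 ≈ 0.800; existence CERTIFIED by the union bound.


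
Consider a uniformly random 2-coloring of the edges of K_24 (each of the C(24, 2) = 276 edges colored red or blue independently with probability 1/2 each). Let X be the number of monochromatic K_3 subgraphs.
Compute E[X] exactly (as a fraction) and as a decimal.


Let X = Σ_S X_S over the C(24, 3) = 2024 subsets S of size 3, where X_S = 1 if the K_3 on S is monochromatic.
For a fixed S, the K_3 on S has C(3, 2) = 3 edges. P[all 3 edges red] = (1/2)^3, and likewise for blue, so P[monochromatic] = 2·(1/2)^3 = 2^{1 − 3} = 1/4.
By linearity: E[X] = C(24, 3) · 2^{1 − 3} = 2024 · 1/4 = 506.
Numerically: E[X] ≈ 506.0000.

E[X] = C(24,3)·2^(1−C(3,2)) = 506 ≈ 506.0000.


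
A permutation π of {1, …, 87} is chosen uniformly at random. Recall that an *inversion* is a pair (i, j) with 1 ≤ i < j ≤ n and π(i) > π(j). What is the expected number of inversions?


Write X = Σ X_I over the C(87, 2) = 3741 pairs i < j, with X_I the indicator of one inversion.
There are 3741 indicators.
For each fixed pair i < j, the values π(i) and π(j) are two distinct elements of {1, …, 87} in uniformly random order; by symmetry P[π(i) > π(j)] = 1/2.
By linearity: E[X] = 3741 · (1/2) = C(87, 2) · (1/2) = 3741/2 = 3741/2 ≈ 1870.500000.

E[X] = 3741/2 = 1870.500000.


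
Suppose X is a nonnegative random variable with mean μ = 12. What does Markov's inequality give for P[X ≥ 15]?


μ = E[X] = 12, a = 15.
Markov: P[X ≥ 15] ≤ μ/a = (12)/15 = 4/5.
Numerically: ≈ 0.80000.
(Since a = 15 > μ = 12.00000, the bound 4/5 is < 1 and informative.)

P[X ≥ 15] ≤ 4/5 ≈ 0.80000.


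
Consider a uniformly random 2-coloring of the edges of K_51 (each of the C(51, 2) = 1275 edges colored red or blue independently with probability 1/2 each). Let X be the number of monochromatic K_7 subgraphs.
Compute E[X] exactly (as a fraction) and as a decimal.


Let X = Σ_S X_S over the C(51, 7) = 115775100 subsets S of size 7, where X_S = 1 if the K_7 on S is monochromatic.
For a fixed S, the K_7 on S has C(7, 2) = 21 edges. P[all 21 edges red] = (1/2)^21, and likewise for blue, so P[monochromatic] = 2·(1/2)^21 = 2^{1 − 21} = 1/1048576.
By linearity of expectation: E[X] = C(51, 7) · 2^{1 − 21} = 115775100 · 1/1048576 = 28943775/262144.
Numerically: E[X] ≈ 110.41174.

E[X] = C(51,7)·2^(1−C(7,2)) = 28943775/262144 ≈ 110.41174.


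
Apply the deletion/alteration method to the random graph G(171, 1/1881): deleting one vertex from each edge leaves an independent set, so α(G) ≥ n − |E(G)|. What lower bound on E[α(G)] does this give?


E[|E(G)|] = C(171, 2)·p = 14535 · (1/1881) = 85/11.
E[α(G)] ≥ n − E[|E(G)|] = 171 − 85/11 = 1796/11.
Numerically: ≈ 163.272727.
(This is only a lower bound; the true E[α(G)] may be larger.)

E[α(G)] ≥ 1796/11 ≈ 163.272727.


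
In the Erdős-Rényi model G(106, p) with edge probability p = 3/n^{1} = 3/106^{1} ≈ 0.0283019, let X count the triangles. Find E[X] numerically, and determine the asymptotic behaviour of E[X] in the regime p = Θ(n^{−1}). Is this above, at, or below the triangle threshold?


Number of potential triangles: C(106, 3) = 192920.
Each occurs with probability p³ ≈ (0.0283019)³ ≈ 2.26697206e-05.
By linearity: E[X] = C(106, 3)·p³ ≈ 192920 · 2.26697206e-05 ≈ 4.373443.
Here α = 1, so p = 3/n is exactly at the triangle threshold p ~ 1/n. Asymptotically E[X] → c³/6 = 3³/6 = 9/2 ≈ 4.500000, a bounded constant. In this regime the triangle count is asymptotically Poisson(c³/6).

E[X] ≈ 4.373443; in regime p = Θ(1/n^{1}) E[X] stays bounded (at the triangle threshold p ~ 1/n).


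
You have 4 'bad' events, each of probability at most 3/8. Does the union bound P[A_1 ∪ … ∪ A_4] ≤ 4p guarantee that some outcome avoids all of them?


Union bound: P[∪_{i=1}^{4} A_i] ≤ Σ_i P[A_i] ≤ 4·p = 4·(3/8) = 3/2.
Numerically: 3/2 ≈ 1.5000000.
Is 3/2 < 1? NO.
Since the bound 3/2 is ≥ 1, the union bound is uninformative here; it does NOT by itself certify existence.

4·p = 3/2 ≈ 1.5000000; existence NOT certified by the union bound.


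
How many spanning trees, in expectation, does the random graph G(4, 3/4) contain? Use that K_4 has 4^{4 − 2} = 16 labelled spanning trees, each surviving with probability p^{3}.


K_4 has 4^{4 − 2} = 16 labelled spanning trees.
For each such spanning tree H, let X_H = 1 if all 3 edges of H are present in G. Then P[X_H = 1] = p^{3} = (3/4)^{3} = 27/64.
By linearity of expectation: E[X] = Σ_H E[X_H] = 16 · p^{3} = 16 · 27/64 = 27/4.
Numerically: E[X] ≈ 6.75.

E[X] = 16 · (3/4)^{3} = 27/4 ≈ 6.75.


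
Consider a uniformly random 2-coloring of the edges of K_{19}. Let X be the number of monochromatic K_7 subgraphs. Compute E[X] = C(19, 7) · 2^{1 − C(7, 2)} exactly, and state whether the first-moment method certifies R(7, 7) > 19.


E[X] = C(19, 7) · 2^{1 − 21} = 50388 · 2^{−20} = 50388/1048576.
As a reduced fraction: E[X] = 12597/262144 ≈ 0.048054.
Is E[X] < 1? YES.
Since E[X] < 1, there exists a 2-coloring of K_{19} with no monochromatic K_7; hence R(7, 7) > 19.

E[X] = 12597/262144 ≈ 0.048054; E[X] < 1, so R(7, 7) > 19.


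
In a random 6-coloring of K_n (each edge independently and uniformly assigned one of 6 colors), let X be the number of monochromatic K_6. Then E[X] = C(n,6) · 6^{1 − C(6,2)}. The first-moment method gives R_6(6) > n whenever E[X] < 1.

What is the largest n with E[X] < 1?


We need C(n, 6) · 6^{1 − 15} < 1, i.e. C(n, 6) < 6^{15 − 1} = 78364164096.
Check values of n near the boundary:
  n = 197: C(197, 6) = 75176946208; 75176946208 < 78364164096? YES
  n = 198: C(198, 6) = 77526225777; 77526225777 < 78364164096? YES
  n = 199: C(199, 6) = 79936367511; 79936367511 < 78364164096? NO
The largest n with C(n, 6) < 78364164096 is n = 198 (where E[X] = 25842075259/26121388032 ≈ 0.98931). Hence R_6(6) > 198, i.e. R_6(6) ≥ 199.

Largest n = 198; hence R_6(6) > 198.


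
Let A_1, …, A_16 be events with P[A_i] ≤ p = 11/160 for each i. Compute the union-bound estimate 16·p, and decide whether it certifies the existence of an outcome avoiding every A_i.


Union bound: P[∪_{i=1}^{16} A_i] ≤ Σ_i P[A_i] ≤ 16·p = 16·(11/160) = 11/10.
Numerically: 11/10 ≈ 1.10000.
Is 11/10 < 1? NO.
Since the bound 11/10 is ≥ 1, the union bound is uninformative here; it does NOT by itself certify existence.

16·p = 11/10 ≈ 1.10000; existence NOT certified by the union bound.


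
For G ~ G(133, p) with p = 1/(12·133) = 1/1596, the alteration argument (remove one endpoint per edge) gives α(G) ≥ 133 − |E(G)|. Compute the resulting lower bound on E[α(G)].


E[|E(G)|] = C(133, 2)·p = 8778 · (1/1596) = 11/2.
E[α(G)] ≥ n − E[|E(G)|] = 133 − 11/2 = 255/2.
Numerically: ≈ 127.500.
(This is only a lower bound; the true E[α(G)] may be larger.)

E[α(G)] ≥ 255/2 ≈ 127.500.


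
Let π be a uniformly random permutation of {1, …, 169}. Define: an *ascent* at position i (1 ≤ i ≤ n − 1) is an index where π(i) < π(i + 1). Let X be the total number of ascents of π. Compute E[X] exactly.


Write X = Σ X_I over i = 1, …, 168, with X_I the indicator of one ascent.
There are 168 indicators.
For each fixed i, the pair (π(i), π(i+1)) is a uniformly random ordered pair of distinct values from {1, …, 169}; by symmetry P[π(i) < π(i+1)] = 1/2.
By linearity: E[X] = 168 · (1/2) = (169 − 1) · (1/2) = 84 ≈ 84.0000.

E[X] = 84 = 84.0000.


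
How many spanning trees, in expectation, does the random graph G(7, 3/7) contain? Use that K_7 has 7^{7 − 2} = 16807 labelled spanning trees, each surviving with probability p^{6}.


K_7 has 7^{7 − 2} = 16807 labelled spanning trees.
For each such spanning tree H, let X_H = 1 if all 6 edges of H are present in G. Then P[X_H = 1] = p^{6} = (3/7)^{6} = 729/117649.
Summing the indicators: E[X] = Σ_H E[X_H] = 16807 · p^{6} = 16807 · 729/117649 = 729/7.
Numerically: E[X] ≈ 104.1.

E[X] = 16807 · (3/7)^{6} = 729/7 ≈ 104.1.


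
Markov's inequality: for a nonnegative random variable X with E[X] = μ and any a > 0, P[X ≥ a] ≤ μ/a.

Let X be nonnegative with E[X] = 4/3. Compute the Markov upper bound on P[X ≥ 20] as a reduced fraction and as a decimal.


μ = E[X] = 4/3, a = 20.
Markov: P[X ≥ 20] ≤ μ/a = (4/3)/20 = 1/15.
Numerically: ≈ 0.066667.
(Since a = 20 > μ = 1.333333, the bound 1/15 is < 1 and informative.)

P[X ≥ 20] ≤ 1/15 ≈ 0.066667.


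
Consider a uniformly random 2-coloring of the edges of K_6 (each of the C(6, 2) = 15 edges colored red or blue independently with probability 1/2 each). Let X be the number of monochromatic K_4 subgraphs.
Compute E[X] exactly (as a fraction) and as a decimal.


Let X = Σ_S X_S over the C(6, 4) = 15 subsets S of size 4, where X_S = 1 if the K_4 on S is monochromatic.
For a fixed S, the K_4 on S has C(4, 2) = 6 edges. P[all 6 edges red] = (1/2)^6, and likewise for blue, so P[monochromatic] = 2·(1/2)^6 = 2^{1 − 6} = 1/32.
By linearity: E[X] = C(6, 4) · 2^{1 − 6} = 15 · 1/32 = 15/32.
Numerically: E[X] ≈ 0.4688.

E[X] = C(6,4)·2^(1−C(4,2)) = 15/32 ≈ 0.4688.


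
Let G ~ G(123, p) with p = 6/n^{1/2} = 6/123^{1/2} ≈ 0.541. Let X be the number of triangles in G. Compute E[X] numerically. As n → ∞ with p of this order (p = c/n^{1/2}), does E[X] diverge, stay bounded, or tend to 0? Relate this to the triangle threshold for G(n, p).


Number of potential triangles: C(123, 3) = 302621.
Each occurs with probability p³ ≈ (0.541)³ ≈ 1.58342e-01.
By linearity: E[X] = C(123, 3)·p³ ≈ 302621 · 1.58342e-01 ≈ 47917.610.
Since α = 1/2 < 1, p = c/n^{1/2} ≫ 1/n is above the triangle threshold p ~ 1/n. Asymptotically E[X] ~ (c³/6)·n^{3(1−α)} = (6³/6)·n^{1.5} → ∞; triangles are abundant w.h.p.

E[X] ≈ 47917.610; in regime p = Θ(1/n^{1/2}) E[X] diverges (above the triangle threshold p ~ 1/n).


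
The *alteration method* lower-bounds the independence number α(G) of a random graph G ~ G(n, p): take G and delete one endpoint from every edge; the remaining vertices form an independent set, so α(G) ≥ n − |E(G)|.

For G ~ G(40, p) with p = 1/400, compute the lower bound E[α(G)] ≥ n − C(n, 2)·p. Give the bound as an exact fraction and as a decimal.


E[|E(G)|] = C(40, 2)·p = 780 · (1/400) = 39/20.
E[α(G)] ≥ n − E[|E(G)|] = 40 − 39/20 = 761/20.
Numerically: ≈ 38.050000.
(This is only a lower bound; the true E[α(G)] may be larger.)

E[α(G)] ≥ 761/20 ≈ 38.050000.


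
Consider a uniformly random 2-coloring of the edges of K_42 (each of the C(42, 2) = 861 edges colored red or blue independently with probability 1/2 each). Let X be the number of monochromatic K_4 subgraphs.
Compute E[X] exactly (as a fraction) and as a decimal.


Let X = Σ_S X_S over the C(42, 4) = 111930 subsets S of size 4, where X_S = 1 if the K_4 on S is monochromatic.
For a fixed S, the K_4 on S has C(4, 2) = 6 edges. P[all 6 edges red] = (1/2)^6, and likewise for blue, so P[monochromatic] = 2·(1/2)^6 = 2^{1 − 6} = 1/32.
By linearity of expectation: E[X] = C(42, 4) · 2^{1 − 6} = 111930 · 1/32 = 55965/16.
Numerically: E[X] ≈ 3497.812.

E[X] = C(42,4)·2^(1−C(4,2)) = 55965/16 ≈ 3497.812.


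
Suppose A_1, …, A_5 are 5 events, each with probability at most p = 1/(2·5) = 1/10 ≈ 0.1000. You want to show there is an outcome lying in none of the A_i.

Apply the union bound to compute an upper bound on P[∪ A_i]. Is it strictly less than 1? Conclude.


Union bound: P[∪_{i=1}^{5} A_i] ≤ Σ_i P[A_i] ≤ 5·p = 5·(1/10) = 1/2.
Numerically: 1/2 ≈ 0.5000.
Is 1/2 < 1? YES.
Since P[∪ A_i] ≤ 1/2 < 1, the complement has P[∩ A_i^c] ≥ 1 − 1/2 = 1/2 > 0, so some outcome avoids every A_i.

5·p = 1/2 ≈ 0.5000; existence CERTIFIED by the union bound.


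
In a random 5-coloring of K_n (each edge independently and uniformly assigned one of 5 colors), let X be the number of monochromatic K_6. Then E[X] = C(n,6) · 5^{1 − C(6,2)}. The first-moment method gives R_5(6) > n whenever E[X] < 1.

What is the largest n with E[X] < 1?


We need C(n, 6) · 5^{1 − 15} < 1, i.e. C(n, 6) < 5^{15 − 1} = 6103515625.
Check values of n near the boundary:
  n = 124: C(124, 6) = 4465475476; 4465475476 < 6103515625? YES
  n = 125: C(125, 6) = 4690625500; 4690625500 < 6103515625? YES
  n = 126: C(126, 6) = 4925156775; 4925156775 < 6103515625? YES
  n = 127: C(127, 6) = 5169379425; 5169379425 < 6103515625? YES
  n = 128: C(128, 6) = 5423611200; 5423611200 < 6103515625? YES
  n = 129: C(129, 6) = 5688177600; 5688177600 < 6103515625? YES
  n = 130: C(130, 6) = 5963412000; 5963412000 < 6103515625? YES
  n = 131: C(131, 6) = 6249655776; 6249655776 < 6103515625? NO
  n = 132: C(132, 6) = 6547258432; 6547258432 < 6103515625? NO
The largest n with C(n, 6) < 6103515625 is n = 130 (where E[X] = 47707296/48828125 ≈ 0.9770454). Hence R_5(6) > 130, i.e. R_5(6) ≥ 131.

Largest n = 130; hence R_5(6) > 130.


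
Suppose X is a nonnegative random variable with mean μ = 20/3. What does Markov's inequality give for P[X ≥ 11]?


μ = E[X] = 20/3, a = 11.
Markov: P[X ≥ 11] ≤ μ/a = (20/3)/11 = 20/33.
Numerically: ≈ 0.606.
(Since a = 11 > μ = 6.667, the bound 20/33 is < 1 and informative.)

P[X ≥ 11] ≤ 20/33 ≈ 0.606.


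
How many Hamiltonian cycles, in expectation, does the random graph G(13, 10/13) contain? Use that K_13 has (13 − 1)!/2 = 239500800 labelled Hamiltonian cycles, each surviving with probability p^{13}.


K_13 has (13 − 1)!/2 = 239500800 labelled Hamiltonian cycles.
For each such Hamiltonian cycle H, let X_H = 1 if all 13 edges of H are present in G. Then P[X_H = 1] = p^{13} = (10/13)^{13} = 10000000000000/302875106592253.
Summing the indicators: E[X] = Σ_H E[X_H] = 239500800 · p^{13} = 239500800 · 10000000000000/302875106592253 = 2395008000000000000000/302875106592253.
Numerically: E[X] ≈ 7.9076e+06.

E[X] = 239500800 · (10/13)^{13} = 2395008000000000000000/302875106592253 ≈ 7.9076e+06.


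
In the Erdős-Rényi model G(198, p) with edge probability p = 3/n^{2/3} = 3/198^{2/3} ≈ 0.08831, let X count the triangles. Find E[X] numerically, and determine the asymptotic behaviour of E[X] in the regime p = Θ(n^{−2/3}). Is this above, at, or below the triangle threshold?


Number of potential triangles: C(198, 3) = 1274196.
Each occurs with probability p³ ≈ (0.08831)³ ≈ 6.887052e-04.
By linearity: E[X] = C(198, 3)·p³ ≈ 1274196 · 6.887052e-04 ≈ 877.5455.
Since α = 2/3 < 1, p = c/n^{2/3} ≫ 1/n is above the triangle threshold p ~ 1/n. Asymptotically E[X] ~ (c³/6)·n^{3(1−α)} = (3³/6)·n^{1} → ∞; triangles are abundant w.h.p.

E[X] ≈ 877.5455; in regime p = Θ(1/n^{2/3}) E[X] diverges (above the triangle threshold p ~ 1/n).


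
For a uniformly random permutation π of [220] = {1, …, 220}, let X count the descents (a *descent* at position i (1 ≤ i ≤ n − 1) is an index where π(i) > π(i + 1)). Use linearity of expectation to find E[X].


Write X = Σ X_I over i = 1, …, 219, with X_I the indicator of one descent.
There are 219 indicators.
For each fixed i, the pair (π(i), π(i+1)) is a uniformly random ordered pair of distinct values from {1, …, 220}; by symmetry P[π(i) > π(i+1)] = 1/2.
By linearity: E[X] = 219 · (1/2) = (220 − 1) · (1/2) = 219/2 ≈ 109.500.

E[X] = 219/2 = 109.500.
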